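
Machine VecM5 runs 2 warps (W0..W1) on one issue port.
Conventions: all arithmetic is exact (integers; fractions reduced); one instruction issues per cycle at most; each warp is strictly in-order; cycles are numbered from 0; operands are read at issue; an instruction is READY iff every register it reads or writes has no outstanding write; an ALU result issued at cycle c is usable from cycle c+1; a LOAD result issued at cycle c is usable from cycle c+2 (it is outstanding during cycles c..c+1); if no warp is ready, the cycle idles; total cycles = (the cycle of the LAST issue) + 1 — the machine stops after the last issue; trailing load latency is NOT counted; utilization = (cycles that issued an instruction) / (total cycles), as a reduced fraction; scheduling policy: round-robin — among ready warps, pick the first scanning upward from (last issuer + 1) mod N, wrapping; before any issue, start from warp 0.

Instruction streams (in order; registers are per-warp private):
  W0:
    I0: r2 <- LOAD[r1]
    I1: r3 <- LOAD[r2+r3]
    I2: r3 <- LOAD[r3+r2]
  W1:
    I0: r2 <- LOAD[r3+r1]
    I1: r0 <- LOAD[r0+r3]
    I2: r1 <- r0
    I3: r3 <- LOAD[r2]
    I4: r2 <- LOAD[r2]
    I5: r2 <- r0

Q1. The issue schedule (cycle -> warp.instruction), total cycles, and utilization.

cycle 0: W0.I0
cycle 1: W1.I0
cycle 2: W0.I1
cycle 3: W1.I1
cycle 4: W0.I2
cycle 5: W1.I2
cycle 6: W1.I3
cycle 7: W1.I4
cycle 8: idle
cycle 9: W1.I5

Answer: 10 cycles, utilization 9/10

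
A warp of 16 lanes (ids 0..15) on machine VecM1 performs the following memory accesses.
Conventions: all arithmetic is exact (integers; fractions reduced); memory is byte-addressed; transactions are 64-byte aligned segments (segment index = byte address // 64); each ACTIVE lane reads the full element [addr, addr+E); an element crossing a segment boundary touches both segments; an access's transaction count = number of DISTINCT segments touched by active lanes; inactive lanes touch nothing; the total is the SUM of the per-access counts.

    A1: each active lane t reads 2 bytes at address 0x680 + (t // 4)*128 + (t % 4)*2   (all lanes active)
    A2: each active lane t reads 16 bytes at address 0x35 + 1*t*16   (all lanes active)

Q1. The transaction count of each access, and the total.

A1: 4 transactions
A2: 5 transactions

Answer: 4,5; total 9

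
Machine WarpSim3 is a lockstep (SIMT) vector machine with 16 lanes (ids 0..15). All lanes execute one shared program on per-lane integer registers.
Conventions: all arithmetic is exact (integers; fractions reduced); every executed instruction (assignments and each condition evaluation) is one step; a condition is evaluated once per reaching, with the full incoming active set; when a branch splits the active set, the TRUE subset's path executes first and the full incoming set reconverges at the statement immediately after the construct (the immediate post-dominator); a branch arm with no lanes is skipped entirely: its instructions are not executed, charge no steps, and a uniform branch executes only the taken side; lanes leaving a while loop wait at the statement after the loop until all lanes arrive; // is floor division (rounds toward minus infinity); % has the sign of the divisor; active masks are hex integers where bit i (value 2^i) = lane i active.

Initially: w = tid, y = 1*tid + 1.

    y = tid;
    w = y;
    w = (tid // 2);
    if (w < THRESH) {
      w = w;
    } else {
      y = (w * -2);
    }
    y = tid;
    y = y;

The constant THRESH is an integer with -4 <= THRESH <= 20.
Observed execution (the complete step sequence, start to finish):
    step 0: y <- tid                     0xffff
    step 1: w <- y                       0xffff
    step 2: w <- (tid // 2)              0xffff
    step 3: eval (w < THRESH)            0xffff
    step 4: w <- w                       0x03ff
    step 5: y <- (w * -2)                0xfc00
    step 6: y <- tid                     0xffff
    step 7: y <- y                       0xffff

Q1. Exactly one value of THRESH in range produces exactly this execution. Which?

Answer: THRESH = 5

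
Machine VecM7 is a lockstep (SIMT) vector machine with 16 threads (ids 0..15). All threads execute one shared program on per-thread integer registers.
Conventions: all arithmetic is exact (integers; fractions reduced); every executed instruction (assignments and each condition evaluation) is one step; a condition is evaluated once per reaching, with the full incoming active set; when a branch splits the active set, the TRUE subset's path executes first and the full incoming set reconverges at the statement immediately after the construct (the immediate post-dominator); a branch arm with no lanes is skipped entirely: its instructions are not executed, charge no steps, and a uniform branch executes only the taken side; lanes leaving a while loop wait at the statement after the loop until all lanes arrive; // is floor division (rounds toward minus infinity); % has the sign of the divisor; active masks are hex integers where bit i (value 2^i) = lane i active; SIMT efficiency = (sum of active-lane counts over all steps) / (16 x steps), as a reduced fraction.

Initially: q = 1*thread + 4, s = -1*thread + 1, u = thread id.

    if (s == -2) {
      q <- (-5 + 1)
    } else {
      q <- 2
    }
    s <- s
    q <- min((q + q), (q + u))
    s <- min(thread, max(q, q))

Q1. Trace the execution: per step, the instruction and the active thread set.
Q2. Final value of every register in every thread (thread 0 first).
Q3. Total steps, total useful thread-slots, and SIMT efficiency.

step 0: eval (s == -2)               0xffff
step 1: q <- (-5 + 1)                0x0008
step 2: q <- 2                       0xfff7
step 3: s <- s                       0xffff
step 4: q <- min((q + q), (q + u))   0xffff
step 5: s <- min(thread, max(q, q))  0xffff

Answer: 6 steps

q: 2,3,4,-8,4,4,4,4,4,4,4,4,4,4,4,4
s: 0,1,2,-8,4,4,4,4,4,4,4,4,4,4,4,4
u: 0,1,2,3,4,5,6,7,8,9,10,11,12,13,14,15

steps = 6; useful = 80; efficiency = 80/96 = 5/6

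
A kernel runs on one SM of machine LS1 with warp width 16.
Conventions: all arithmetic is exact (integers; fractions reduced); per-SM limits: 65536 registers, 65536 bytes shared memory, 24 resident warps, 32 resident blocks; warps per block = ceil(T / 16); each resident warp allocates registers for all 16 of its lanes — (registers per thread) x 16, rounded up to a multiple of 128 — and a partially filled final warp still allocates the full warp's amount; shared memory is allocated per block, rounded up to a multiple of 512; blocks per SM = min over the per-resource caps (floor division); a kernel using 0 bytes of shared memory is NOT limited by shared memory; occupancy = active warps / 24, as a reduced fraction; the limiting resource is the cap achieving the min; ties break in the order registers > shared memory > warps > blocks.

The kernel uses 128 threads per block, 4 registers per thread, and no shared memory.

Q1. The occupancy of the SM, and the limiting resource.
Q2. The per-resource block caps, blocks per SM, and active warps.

Answer: occupancy 1, limited by warps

registers: 64 blocks
shared memory: no limit (kernel uses none)
warps: 3 blocks
blocks: 32 blocks

Answer: 3 blocks, 24 active warps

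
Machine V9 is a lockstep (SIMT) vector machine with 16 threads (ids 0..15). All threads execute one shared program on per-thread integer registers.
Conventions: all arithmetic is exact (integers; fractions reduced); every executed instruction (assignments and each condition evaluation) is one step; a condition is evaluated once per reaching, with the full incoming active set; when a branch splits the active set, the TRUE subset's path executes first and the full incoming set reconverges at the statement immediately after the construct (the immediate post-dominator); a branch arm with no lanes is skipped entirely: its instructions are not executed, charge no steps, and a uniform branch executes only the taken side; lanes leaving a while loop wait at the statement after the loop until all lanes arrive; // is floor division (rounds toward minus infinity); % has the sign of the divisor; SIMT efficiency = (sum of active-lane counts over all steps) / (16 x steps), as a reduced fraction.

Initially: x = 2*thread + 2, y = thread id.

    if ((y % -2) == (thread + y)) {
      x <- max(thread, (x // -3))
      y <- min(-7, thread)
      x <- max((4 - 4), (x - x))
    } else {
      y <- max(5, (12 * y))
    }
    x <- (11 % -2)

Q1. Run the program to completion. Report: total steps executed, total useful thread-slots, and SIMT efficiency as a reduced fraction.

Answer: 6 steps, 50 useful, 25/48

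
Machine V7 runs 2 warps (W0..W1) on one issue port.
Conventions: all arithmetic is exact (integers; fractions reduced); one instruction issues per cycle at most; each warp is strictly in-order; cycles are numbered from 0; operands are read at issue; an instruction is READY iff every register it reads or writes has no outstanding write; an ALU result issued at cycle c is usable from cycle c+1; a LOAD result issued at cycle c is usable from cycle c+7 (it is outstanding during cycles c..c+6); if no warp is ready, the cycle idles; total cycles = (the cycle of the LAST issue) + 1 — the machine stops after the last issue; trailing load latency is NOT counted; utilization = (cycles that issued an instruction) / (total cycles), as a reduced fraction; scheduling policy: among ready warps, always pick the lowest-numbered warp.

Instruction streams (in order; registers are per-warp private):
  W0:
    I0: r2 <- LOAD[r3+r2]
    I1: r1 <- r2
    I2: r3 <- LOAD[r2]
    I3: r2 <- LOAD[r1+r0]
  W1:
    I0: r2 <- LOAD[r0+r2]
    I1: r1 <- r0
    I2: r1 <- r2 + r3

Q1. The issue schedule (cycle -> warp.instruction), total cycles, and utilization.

cycle 0: W0.I0
cycle 1: W1.I0
cycle 2: W1.I1
cycle 3: idle
cycle 4: idle
cycle 5: idle
cycle 6: idle
cycle 7: W0.I1
cycle 8: W0.I2
cycle 9: W0.I3
cycle 10: W1.I2

Answer: 11 cycles, utilization 7/11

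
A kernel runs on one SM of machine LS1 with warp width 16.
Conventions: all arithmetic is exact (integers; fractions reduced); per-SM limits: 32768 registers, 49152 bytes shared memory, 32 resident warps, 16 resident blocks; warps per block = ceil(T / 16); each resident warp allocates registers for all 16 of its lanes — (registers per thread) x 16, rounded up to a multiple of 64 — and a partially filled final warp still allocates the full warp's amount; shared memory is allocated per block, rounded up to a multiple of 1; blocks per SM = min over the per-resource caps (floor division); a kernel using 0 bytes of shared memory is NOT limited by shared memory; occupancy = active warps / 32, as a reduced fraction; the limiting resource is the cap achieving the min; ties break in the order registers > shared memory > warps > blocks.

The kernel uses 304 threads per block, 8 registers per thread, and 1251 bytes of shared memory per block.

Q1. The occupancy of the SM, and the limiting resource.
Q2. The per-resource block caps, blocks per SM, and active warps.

Answer: occupancy 19/32, limited by warps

registers: 13 blocks
shared memory: 39 blocks
warps: 1 block
blocks: 16 blocks

Answer: 1 block, 19 active warps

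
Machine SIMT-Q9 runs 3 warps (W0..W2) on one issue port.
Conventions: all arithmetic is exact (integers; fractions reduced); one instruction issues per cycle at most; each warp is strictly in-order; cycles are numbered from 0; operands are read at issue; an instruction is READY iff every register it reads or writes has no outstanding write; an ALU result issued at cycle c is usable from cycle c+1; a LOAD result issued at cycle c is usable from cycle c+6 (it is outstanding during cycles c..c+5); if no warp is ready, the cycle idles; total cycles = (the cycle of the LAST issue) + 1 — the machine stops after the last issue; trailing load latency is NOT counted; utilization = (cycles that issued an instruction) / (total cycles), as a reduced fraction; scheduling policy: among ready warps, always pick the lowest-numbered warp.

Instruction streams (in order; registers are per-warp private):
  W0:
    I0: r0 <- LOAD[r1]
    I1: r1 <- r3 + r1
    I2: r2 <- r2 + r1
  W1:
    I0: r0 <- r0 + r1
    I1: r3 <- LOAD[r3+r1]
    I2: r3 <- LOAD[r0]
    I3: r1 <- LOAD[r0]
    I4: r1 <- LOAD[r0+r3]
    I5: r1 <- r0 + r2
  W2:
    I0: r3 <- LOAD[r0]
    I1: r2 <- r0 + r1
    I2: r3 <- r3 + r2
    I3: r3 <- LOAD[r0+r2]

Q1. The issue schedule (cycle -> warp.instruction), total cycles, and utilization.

cycle 0: W0.I0
cycle 1: W0.I1
cycle 2: W0.I2
cycle 3: W1.I0
cycle 4: W1.I1
cycle 5: W2.I0
cycle 6: W2.I1
cycle 7: idle
cycle 8: idle
cycle 9: idle
cycle 10: W1.I2
cycle 11: W1.I3
cycle 12: W2.I2
cycle 13: W2.I3
cycle 14: idle
cycle 15: idle
cycle 16: idle
cycle 17: W1.I4
cycle 18: idle
cycle 19: idle
cycle 20: idle
cycle 21: idle
cycle 22: idle
cycle 23: W1.I5

Answer: 24 cycles, utilization 13/24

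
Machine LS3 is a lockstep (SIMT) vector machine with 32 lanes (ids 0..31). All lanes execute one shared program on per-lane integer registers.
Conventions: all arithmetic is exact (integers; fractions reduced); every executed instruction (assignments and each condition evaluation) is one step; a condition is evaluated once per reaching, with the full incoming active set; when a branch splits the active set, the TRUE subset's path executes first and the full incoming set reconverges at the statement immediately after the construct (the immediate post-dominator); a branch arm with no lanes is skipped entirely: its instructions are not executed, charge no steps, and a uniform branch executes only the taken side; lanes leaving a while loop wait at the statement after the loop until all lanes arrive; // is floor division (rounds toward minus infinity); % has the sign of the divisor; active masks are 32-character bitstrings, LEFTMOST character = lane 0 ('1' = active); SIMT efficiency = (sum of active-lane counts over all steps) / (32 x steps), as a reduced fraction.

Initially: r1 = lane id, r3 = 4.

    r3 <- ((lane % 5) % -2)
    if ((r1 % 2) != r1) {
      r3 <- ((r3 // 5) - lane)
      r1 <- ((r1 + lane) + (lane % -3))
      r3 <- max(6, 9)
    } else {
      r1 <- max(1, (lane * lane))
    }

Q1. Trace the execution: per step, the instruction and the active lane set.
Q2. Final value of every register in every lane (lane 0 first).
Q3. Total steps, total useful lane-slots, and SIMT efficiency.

step 0: r3 <- ((lane % 5) % -2)      11111111111111111111111111111111
step 1: eval ((r1 % 2) != r1)        11111111111111111111111111111111
step 2: r3 <- ((r3 // 5) - lane)     00111111111111111111111111111111
step 3: r1 <- ((r1 + lane) + (lane % -3)) 00111111111111111111111111111111
step 4: r3 <- max(6, 9)              00111111111111111111111111111111
step 5: r1 <- max(1, (lane * lane))  11000000000000000000000000000000

Answer: 6 steps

r1: 1,1,3,6,6,9,12,12,15,18,18,21,24,24,27,30,30,33,36,36,39,42,42,45,48,48,51,54,54,57,60,60
r3: 0,-1,9,9,9,9,9,9,9,9,9,9,9,9,9,9,9,9,9,9,9,9,9,9,9,9,9,9,9,9,9,9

steps = 6; useful = 156; efficiency = 156/192 = 13/16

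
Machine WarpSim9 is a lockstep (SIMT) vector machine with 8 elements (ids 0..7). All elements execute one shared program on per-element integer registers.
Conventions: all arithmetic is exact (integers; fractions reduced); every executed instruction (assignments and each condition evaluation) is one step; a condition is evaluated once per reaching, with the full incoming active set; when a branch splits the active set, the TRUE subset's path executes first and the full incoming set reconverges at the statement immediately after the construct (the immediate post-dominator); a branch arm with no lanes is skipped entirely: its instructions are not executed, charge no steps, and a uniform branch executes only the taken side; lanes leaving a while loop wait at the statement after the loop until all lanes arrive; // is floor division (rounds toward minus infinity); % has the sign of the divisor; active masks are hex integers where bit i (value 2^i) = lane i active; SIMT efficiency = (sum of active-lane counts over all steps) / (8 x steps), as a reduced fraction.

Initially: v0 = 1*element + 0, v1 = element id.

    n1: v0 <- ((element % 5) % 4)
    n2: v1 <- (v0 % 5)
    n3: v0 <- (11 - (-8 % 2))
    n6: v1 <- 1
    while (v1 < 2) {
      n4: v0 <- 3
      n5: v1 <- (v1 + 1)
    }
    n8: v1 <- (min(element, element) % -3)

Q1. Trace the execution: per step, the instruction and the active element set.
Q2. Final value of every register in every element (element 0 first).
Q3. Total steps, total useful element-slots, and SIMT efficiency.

step 0: v0 <- ((element % 5) % 4)    0xff
step 1: v1 <- (v0 % 5)               0xff
step 2: v0 <- (11 - (-8 % 2))        0xff
step 3: v1 <- 1                      0xff
step 4: eval (v1 < 2)                0xff
step 5: v0 <- 3                      0xff
step 6: v1 <- (v1 + 1)               0xff
step 7: eval (v1 < 2)                0xff
step 8: v1 <- (min(element, element) % -3) 0xff

Answer: 9 steps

v0: 3,3,3,3,3,3,3,3
v1: 0,-2,-1,0,-2,-1,0,-2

steps = 9; useful = 72; efficiency = 72/72 = 1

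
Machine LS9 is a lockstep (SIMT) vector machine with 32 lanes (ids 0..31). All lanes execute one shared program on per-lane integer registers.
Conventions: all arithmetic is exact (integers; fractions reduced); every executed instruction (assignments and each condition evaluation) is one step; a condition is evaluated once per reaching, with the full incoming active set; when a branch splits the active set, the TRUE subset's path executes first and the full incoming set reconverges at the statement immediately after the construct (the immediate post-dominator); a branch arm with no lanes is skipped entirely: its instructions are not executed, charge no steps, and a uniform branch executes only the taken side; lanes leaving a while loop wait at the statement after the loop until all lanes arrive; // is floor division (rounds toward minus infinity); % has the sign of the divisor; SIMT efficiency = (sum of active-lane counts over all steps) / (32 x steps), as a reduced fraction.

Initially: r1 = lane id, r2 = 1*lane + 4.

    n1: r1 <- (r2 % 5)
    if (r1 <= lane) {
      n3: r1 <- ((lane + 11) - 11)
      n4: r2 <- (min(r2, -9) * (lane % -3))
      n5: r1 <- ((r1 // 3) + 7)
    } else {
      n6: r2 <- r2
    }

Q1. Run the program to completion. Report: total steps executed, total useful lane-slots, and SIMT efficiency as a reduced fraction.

Answer: 6 steps, 158 useful, 79/96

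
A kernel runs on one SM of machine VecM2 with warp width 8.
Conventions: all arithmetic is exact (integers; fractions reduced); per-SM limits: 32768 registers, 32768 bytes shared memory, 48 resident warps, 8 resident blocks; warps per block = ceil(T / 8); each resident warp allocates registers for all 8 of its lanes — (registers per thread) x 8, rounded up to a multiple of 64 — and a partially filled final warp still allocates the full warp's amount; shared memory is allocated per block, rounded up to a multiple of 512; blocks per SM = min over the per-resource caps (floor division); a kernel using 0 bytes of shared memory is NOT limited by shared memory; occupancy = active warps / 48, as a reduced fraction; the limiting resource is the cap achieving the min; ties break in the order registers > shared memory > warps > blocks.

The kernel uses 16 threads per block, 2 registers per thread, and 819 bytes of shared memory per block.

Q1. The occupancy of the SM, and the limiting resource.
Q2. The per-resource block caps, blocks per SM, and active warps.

Answer: occupancy 1/3, limited by blocks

registers: 256 blocks
shared memory: 32 blocks
warps: 24 blocks
blocks: 8 blocks

Answer: 8 blocks, 16 active warps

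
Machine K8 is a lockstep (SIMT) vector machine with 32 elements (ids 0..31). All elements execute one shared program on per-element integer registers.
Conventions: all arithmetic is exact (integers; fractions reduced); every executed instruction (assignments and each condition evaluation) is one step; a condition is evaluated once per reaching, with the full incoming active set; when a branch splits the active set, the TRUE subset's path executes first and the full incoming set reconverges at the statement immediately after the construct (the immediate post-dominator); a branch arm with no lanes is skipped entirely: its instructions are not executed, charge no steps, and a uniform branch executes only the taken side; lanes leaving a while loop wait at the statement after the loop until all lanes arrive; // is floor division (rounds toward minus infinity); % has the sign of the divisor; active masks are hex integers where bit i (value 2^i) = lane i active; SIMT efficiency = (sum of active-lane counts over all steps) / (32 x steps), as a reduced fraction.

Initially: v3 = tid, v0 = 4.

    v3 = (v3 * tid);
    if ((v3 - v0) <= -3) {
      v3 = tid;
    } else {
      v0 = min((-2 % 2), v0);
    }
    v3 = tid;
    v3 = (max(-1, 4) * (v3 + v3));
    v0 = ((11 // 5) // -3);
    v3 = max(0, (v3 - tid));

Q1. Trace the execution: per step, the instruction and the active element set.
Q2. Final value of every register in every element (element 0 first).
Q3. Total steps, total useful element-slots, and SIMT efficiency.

step 0: v3 <- (v3 * tid)             0xffffffff
step 1: eval ((v3 - v0) <= -3)       0xffffffff
step 2: v3 <- tid                    0x00000003
step 3: v0 <- min((-2 % 2), v0)      0xfffffffc
step 4: v3 <- tid                    0xffffffff
step 5: v3 <- (max(-1, 4) * (v3 + v3)) 0xffffffff
step 6: v0 <- ((11 // 5) // -3)      0xffffffff
step 7: v3 <- max(0, (v3 - tid))     0xffffffff

Answer: 8 steps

v3: 0,7,14,21,28,35,42,49,56,63,70,77,84,91,98,105,112,119,126,133,140,147,154,161,168,175,182,189,196,203,210,217
v0: -1,-1,-1,-1,-1,-1,-1,-1,-1,-1,-1,-1,-1,-1,-1,-1,-1,-1,-1,-1,-1,-1,-1,-1,-1,-1,-1,-1,-1,-1,-1,-1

steps = 8; useful = 224; efficiency = 224/256 = 7/8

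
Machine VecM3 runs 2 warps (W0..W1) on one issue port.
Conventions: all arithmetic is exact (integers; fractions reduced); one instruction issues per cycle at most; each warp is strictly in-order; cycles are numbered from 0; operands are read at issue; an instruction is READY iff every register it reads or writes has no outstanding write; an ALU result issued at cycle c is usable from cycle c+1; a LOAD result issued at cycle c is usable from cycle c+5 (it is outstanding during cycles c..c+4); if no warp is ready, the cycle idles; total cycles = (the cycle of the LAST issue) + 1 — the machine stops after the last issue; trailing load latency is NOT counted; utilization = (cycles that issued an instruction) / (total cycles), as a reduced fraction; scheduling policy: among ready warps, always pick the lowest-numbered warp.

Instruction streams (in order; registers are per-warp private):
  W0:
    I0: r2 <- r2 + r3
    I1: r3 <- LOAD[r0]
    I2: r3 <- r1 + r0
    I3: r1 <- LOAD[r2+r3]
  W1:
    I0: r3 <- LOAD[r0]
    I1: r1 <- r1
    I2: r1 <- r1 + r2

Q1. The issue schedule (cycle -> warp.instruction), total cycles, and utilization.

cycle 0: W0.I0
cycle 1: W0.I1
cycle 2: W1.I0
cycle 3: W1.I1
cycle 4: W1.I2
cycle 5: idle
cycle 6: W0.I2
cycle 7: W0.I3

Answer: 8 cycles, utilization 7/8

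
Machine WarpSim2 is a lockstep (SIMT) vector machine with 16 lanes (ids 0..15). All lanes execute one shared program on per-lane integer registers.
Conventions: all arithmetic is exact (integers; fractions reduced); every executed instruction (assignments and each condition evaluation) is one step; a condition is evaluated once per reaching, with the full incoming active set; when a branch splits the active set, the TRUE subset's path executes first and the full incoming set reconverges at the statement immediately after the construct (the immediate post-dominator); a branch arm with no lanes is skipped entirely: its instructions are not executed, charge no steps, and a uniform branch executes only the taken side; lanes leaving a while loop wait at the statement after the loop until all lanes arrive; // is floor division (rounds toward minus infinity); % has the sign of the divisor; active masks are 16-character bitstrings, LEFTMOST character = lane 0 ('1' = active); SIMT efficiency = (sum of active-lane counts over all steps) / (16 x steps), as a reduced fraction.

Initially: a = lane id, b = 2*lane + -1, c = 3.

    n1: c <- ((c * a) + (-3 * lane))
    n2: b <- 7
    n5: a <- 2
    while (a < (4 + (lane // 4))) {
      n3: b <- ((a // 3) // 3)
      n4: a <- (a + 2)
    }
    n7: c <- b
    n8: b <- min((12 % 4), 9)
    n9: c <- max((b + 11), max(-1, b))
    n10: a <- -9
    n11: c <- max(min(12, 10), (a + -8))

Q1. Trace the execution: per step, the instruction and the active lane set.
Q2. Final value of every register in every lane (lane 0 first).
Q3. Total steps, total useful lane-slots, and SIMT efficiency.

step 0: c <- ((c * a) + (-3 * lane)) 1111111111111111
step 1: b <- 7                       1111111111111111
step 2: a <- 2                       1111111111111111
step 3: eval (a < (4 + (lane // 4))) 1111111111111111
step 4: b <- ((a // 3) // 3)         1111111111111111
step 5: a <- (a + 2)                 1111111111111111
step 6: eval (a < (4 + (lane // 4))) 1111111111111111
step 7: b <- ((a // 3) // 3)         0000111111111111
step 8: a <- (a + 2)                 0000111111111111
step 9: eval (a < (4 + (lane // 4))) 0000111111111111
step 10: b <- ((a // 3) // 3)         0000000000001111
step 11: a <- (a + 2)                 0000000000001111
step 12: eval (a < (4 + (lane // 4))) 0000000000001111
step 13: c <- b                       1111111111111111
step 14: b <- min((12 % 4), 9)        1111111111111111
step 15: c <- max((b + 11), max(-1, b)) 1111111111111111
step 16: a <- -9                      1111111111111111
step 17: c <- max(min(12, 10), (a + -8)) 1111111111111111

Answer: 18 steps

a: -9,-9,-9,-9,-9,-9,-9,-9,-9,-9,-9,-9,-9,-9,-9,-9
b: 0,0,0,0,0,0,0,0,0,0,0,0,0,0,0,0
c: 10,10,10,10,10,10,10,10,10,10,10,10,10,10,10,10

steps = 18; useful = 240; efficiency = 240/288 = 5/6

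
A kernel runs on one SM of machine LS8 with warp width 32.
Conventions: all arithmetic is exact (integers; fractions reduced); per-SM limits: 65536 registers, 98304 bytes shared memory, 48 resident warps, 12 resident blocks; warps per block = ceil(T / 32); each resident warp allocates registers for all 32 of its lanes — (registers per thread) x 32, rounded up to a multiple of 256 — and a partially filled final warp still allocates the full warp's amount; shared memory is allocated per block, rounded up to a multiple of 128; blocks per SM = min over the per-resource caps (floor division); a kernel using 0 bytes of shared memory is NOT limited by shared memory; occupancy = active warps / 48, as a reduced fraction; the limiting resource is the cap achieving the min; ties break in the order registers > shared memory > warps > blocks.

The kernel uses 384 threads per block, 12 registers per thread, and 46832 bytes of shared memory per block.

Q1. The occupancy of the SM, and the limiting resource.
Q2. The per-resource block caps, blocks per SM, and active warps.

Answer: occupancy 1/2, limited by shared memory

registers: 10 blocks
shared memory: 2 blocks
warps: 4 blocks
blocks: 12 blocks

Answer: 2 blocks, 24 active warps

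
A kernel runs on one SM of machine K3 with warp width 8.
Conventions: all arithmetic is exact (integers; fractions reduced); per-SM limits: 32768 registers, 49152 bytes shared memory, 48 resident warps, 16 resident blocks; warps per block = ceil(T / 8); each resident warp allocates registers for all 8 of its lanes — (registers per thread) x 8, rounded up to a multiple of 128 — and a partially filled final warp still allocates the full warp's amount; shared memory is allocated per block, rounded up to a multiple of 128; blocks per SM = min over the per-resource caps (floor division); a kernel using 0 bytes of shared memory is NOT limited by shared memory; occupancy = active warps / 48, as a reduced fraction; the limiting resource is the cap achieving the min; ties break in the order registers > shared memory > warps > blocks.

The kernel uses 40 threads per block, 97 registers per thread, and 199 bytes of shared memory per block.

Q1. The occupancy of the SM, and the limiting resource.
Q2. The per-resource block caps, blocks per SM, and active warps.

Answer: occupancy 35/48, limited by registers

registers: 7 blocks
shared memory: 192 blocks
warps: 9 blocks
blocks: 16 blocks

Answer: 7 blocks, 35 active warps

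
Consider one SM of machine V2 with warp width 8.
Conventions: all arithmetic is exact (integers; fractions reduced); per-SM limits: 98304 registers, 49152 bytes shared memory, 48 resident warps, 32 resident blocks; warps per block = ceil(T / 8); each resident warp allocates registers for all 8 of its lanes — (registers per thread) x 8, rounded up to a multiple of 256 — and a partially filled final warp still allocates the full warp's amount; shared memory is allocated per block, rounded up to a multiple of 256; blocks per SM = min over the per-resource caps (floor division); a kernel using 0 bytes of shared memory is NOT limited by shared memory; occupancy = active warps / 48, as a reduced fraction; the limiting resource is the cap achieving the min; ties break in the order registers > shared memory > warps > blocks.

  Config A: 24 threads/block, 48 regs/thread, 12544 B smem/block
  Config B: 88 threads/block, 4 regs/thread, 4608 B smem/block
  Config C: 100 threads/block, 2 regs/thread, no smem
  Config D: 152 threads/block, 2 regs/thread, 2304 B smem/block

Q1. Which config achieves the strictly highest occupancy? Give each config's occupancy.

occupancies: A 3/16, B 11/12, C 13/16, D 19/24

Answer: B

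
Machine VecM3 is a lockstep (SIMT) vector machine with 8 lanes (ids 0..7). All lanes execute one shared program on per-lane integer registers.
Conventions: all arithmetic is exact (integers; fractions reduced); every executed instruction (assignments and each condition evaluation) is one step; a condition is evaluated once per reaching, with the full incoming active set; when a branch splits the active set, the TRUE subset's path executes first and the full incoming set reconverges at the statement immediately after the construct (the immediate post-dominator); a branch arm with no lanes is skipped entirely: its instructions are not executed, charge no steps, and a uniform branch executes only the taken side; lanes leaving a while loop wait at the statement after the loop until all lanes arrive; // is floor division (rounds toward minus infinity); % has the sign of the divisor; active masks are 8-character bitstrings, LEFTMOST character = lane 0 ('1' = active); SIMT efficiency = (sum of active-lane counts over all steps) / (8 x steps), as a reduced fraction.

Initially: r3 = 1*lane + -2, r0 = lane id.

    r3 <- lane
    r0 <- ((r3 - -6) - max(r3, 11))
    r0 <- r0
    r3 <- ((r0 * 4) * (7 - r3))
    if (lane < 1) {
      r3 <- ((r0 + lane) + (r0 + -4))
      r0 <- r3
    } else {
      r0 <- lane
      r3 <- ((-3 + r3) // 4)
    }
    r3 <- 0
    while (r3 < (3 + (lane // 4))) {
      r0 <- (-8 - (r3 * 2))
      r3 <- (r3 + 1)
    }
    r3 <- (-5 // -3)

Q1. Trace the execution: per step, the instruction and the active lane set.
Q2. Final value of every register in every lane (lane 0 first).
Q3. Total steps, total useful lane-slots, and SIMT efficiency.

step 0: r3 <- lane                   11111111
step 1: r0 <- ((r3 - -6) - max(r3, 11)) 11111111
step 2: r0 <- r0                     11111111
step 3: r3 <- ((r0 * 4) * (7 - r3))  11111111
step 4: eval (lane < 1)              11111111
step 5: r3 <- ((r0 + lane) + (r0 + -4)) 10000000
step 6: r0 <- r3                     10000000
step 7: r0 <- lane                   01111111
step 8: r3 <- ((-3 + r3) // 4)       01111111
step 9: r3 <- 0                      11111111
step 10: eval (r3 < (3 + (lane // 4))) 11111111
step 11: r0 <- (-8 - (r3 * 2))        11111111
step 12: r3 <- (r3 + 1)               11111111
step 13: eval (r3 < (3 + (lane // 4))) 11111111
step 14: r0 <- (-8 - (r3 * 2))        11111111
step 15: r3 <- (r3 + 1)               11111111
step 16: eval (r3 < (3 + (lane // 4))) 11111111
step 17: r0 <- (-8 - (r3 * 2))        11111111
step 18: r3 <- (r3 + 1)               11111111
step 19: eval (r3 < (3 + (lane // 4))) 11111111
step 20: r0 <- (-8 - (r3 * 2))        00001111
step 21: r3 <- (r3 + 1)               00001111
step 22: eval (r3 < (3 + (lane // 4))) 00001111
step 23: r3 <- (-5 // -3)             11111111

Answer: 24 steps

r3: 1,1,1,1,1,1,1,1
r0: -12,-12,-12,-12,-14,-14,-14,-14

steps = 24; useful = 164; efficiency = 164/192 = 41/48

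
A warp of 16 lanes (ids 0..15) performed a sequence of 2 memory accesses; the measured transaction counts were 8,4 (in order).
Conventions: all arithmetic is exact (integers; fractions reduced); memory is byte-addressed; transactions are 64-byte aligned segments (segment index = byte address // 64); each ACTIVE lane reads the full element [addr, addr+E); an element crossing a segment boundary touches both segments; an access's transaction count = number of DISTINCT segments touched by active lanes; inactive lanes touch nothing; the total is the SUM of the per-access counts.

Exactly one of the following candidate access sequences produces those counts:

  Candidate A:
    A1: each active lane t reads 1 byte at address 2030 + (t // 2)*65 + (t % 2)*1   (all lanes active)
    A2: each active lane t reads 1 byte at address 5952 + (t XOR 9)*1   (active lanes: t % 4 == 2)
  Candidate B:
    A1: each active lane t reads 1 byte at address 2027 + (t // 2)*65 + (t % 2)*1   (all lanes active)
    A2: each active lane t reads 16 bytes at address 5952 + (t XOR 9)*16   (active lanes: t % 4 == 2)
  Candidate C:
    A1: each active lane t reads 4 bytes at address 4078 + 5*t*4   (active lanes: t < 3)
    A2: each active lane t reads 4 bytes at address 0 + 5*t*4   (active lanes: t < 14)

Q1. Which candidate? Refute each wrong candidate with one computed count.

A: A2 gives 1 transaction, not 4
C: A1 gives 2 transactions, not 8
B: all counts match (8,4)

Answer: B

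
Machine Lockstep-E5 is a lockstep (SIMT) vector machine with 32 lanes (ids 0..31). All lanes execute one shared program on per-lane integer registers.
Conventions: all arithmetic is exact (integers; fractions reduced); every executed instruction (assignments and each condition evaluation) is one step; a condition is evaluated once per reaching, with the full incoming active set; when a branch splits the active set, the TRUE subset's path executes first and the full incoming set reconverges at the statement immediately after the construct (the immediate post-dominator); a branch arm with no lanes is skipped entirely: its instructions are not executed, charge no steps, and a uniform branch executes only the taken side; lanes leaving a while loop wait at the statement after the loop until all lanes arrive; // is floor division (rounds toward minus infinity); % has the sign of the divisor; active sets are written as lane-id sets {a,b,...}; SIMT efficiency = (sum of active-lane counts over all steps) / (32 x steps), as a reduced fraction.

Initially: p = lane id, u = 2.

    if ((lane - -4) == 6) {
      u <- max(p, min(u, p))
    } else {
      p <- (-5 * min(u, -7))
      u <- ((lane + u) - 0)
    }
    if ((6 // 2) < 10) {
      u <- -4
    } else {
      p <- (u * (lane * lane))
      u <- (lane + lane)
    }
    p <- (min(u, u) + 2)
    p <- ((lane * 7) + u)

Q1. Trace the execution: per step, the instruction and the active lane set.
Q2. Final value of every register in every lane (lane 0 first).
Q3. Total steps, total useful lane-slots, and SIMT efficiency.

step 0: eval ((lane - -4) == 6)      {0,1,2,3,4,5,6,7,8,9,10,11,12,13,14,15,16,17,18,19,20,21,22,23,24,25,26,27,28,29,30,31}
step 1: u <- max(p, min(u, p))       {2}
step 2: p <- (-5 * min(u, -7))       {0,1,3,4,5,6,7,8,9,10,11,12,13,14,15,16,17,18,19,20,21,22,23,24,25,26,27,28,29,30,31}
step 3: u <- ((lane + u) - 0)        {0,1,3,4,5,6,7,8,9,10,11,12,13,14,15,16,17,18,19,20,21,22,23,24,25,26,27,28,29,30,31}
step 4: eval ((6 // 2) < 10)         {0,1,2,3,4,5,6,7,8,9,10,11,12,13,14,15,16,17,18,19,20,21,22,23,24,25,26,27,28,29,30,31}
step 5: u <- -4                      {0,1,2,3,4,5,6,7,8,9,10,11,12,13,14,15,16,17,18,19,20,21,22,23,24,25,26,27,28,29,30,31}
step 6: p <- (min(u, u) + 2)         {0,1,2,3,4,5,6,7,8,9,10,11,12,13,14,15,16,17,18,19,20,21,22,23,24,25,26,27,28,29,30,31}
step 7: p <- ((lane * 7) + u)        {0,1,2,3,4,5,6,7,8,9,10,11,12,13,14,15,16,17,18,19,20,21,22,23,24,25,26,27,28,29,30,31}

Answer: 8 steps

p: -4,3,10,17,24,31,38,45,52,59,66,73,80,87,94,101,108,115,122,129,136,143,150,157,164,171,178,185,192,199,206,213
u: -4,-4,-4,-4,-4,-4,-4,-4,-4,-4,-4,-4,-4,-4,-4,-4,-4,-4,-4,-4,-4,-4,-4,-4,-4,-4,-4,-4,-4,-4,-4,-4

steps = 8; useful = 223; efficiency = 223/256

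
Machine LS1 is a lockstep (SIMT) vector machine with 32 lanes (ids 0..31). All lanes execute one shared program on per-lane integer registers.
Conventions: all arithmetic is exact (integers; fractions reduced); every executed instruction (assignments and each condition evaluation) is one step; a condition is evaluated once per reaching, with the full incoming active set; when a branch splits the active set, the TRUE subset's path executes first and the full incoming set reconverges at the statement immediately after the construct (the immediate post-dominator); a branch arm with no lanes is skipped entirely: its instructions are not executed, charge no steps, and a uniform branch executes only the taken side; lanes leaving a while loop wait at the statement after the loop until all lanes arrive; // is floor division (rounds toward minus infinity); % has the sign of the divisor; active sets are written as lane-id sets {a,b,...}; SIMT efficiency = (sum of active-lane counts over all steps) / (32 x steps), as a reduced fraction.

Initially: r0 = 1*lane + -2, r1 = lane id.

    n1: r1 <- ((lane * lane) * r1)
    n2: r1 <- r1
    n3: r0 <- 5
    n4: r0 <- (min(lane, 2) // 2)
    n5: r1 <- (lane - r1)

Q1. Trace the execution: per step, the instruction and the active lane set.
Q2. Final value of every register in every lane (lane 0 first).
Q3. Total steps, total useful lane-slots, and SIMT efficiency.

step 0: r1 <- ((lane * lane) * r1)   {0,1,2,3,4,5,6,7,8,9,10,11,12,13,14,15,16,17,18,19,20,21,22,23,24,25,26,27,28,29,30,31}
step 1: r1 <- r1                     {0,1,2,3,4,5,6,7,8,9,10,11,12,13,14,15,16,17,18,19,20,21,22,23,24,25,26,27,28,29,30,31}
step 2: r0 <- 5                      {0,1,2,3,4,5,6,7,8,9,10,11,12,13,14,15,16,17,18,19,20,21,22,23,24,25,26,27,28,29,30,31}
step 3: r0 <- (min(lane, 2) // 2)    {0,1,2,3,4,5,6,7,8,9,10,11,12,13,14,15,16,17,18,19,20,21,22,23,24,25,26,27,28,29,30,31}
step 4: r1 <- (lane - r1)            {0,1,2,3,4,5,6,7,8,9,10,11,12,13,14,15,16,17,18,19,20,21,22,23,24,25,26,27,28,29,30,31}

Answer: 5 steps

r0: 0,0,1,1,1,1,1,1,1,1,1,1,1,1,1,1,1,1,1,1,1,1,1,1,1,1,1,1,1,1,1,1
r1: 0,0,-6,-24,-60,-120,-210,-336,-504,-720,-990,-1320,-1716,-2184,-2730,-3360,-4080,-4896,-5814,-6840,-7980,-9240,-10626,-12144,-13800,-15600,-17550,-19656,-21924,-24360,-26970,-29760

steps = 5; useful = 160; efficiency = 160/160 = 1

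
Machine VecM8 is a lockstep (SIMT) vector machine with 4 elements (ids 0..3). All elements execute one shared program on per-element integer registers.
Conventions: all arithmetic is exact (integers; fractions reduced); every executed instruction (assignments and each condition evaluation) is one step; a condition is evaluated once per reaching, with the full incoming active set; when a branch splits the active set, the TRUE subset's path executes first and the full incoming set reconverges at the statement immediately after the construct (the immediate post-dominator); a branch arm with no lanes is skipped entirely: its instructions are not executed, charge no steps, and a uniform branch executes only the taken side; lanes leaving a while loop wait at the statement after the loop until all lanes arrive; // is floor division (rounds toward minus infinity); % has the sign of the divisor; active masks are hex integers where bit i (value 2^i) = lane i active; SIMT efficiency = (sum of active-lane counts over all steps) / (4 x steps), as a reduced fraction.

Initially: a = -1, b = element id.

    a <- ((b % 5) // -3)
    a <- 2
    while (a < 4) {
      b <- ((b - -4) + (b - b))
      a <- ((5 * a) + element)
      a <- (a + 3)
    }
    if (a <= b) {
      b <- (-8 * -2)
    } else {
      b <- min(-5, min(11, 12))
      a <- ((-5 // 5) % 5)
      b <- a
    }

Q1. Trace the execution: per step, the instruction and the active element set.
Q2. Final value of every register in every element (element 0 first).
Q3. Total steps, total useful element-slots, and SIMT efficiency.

step 0: a <- ((b % 5) // -3)         0xf
step 1: a <- 2                       0xf
step 2: eval (a < 4)                 0xf
step 3: b <- ((b - -4) + (b - b))    0xf
step 4: a <- ((5 * a) + element)     0xf
step 5: a <- (a + 3)                 0xf
step 6: eval (a < 4)                 0xf
step 7: eval (a <= b)                0xf
step 8: b <- min(-5, min(11, 12))    0xf
step 9: a <- ((-5 // 5) % 5)         0xf
step 10: b <- a                       0xf

Answer: 11 steps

a: 4,4,4,4
b: 4,4,4,4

steps = 11; useful = 44; efficiency = 44/44 = 1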